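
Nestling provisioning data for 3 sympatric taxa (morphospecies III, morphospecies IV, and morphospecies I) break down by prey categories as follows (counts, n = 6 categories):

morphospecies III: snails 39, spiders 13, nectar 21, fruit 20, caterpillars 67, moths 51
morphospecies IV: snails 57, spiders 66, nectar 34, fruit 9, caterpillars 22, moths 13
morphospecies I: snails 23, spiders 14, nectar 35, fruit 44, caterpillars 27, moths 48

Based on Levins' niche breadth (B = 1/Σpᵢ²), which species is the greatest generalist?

morphospecies I

Proportions for morphospecies III (n=211): 39/211=0.1848, 13/211=0.0616, 21/211=0.0995, 20/211=0.0948, 67/211=0.3175, 51/211=0.2417
Proportions for morphospecies IV (n=201): 57/201=0.2836, 66/201=0.3284, 34/201=0.1692, 9/201=0.0448, 22/201=0.1095, 13/201=0.0647
Proportions for morphospecies I (n=191): 23/191=0.1204, 14/191=0.0733, 35/191=0.1832, 44/191=0.2304, 27/191=0.1414, 48/191=0.2513
Σp_IIIᵢ² = 0.1848² + 0.0616² + 0.0995² + 0.0948² + 0.3175² + 0.2417² = 0.034151 + 0.003795 + 0.009900 + 0.008987 + 0.100806 + 0.058419 = 0.216058
B_III = 1 / 0.216058 = 4.6284
Σp_IVᵢ² = 0.2836² + 0.3284² + 0.1692² + 0.0448² + 0.1095² + 0.0647² = 0.080429 + 0.107847 + 0.028629 + 0.002007 + 0.011990 + 0.004186 = 0.235088
B_IV = 1 / 0.235088 = 4.2537
Σp_Iᵢ² = 0.1204² + 0.0733² + 0.1832² + 0.2304² + 0.1414² + 0.2513² = 0.014496 + 0.005373 + 0.033562 + 0.053084 + 0.019994 + 0.063152 = 0.189661
B_I = 1 / 0.189661 = 5.2726
Highest B → broadest niche (most generalist): morphospecies I (B = 5.27).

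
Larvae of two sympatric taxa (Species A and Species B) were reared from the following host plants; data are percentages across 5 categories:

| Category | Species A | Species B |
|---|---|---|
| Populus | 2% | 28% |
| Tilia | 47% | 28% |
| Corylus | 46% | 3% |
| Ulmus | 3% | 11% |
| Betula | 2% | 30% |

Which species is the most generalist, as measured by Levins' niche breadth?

Convert percentages to proportions (divide by 100).
Σp_Aᵢ² = 0.02² + 0.47² + 0.46² + 0.03² + 0.02² = 0.0004 + 0.2209 + 0.2116 + 0.0009 + 0.0004 = 0.4342
B_A = 1 / 0.4342 = 2.3031
Σp_Bᵢ² = 0.28² + 0.28² + 0.03² + 0.11² + 0.30² = 0.0784 + 0.0784 + 0.0009 + 0.0121 + 0.0900 = 0.2598
B_B = 1 / 0.2598 = 3.8491
Highest B → broadest niche (most generalist): Species B (B = 3.85).

Species B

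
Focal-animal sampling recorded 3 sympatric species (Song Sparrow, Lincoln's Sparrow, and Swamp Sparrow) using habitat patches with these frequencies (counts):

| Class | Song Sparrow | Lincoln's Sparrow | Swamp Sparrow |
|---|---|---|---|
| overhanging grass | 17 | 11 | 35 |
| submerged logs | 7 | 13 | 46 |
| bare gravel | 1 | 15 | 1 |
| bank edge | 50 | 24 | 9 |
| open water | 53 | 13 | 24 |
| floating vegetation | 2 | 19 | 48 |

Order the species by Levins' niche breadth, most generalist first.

Lincoln's Sparrow > Swamp Sparrow > Song Sparrow

Proportions for Song Sparrow (n=130): 17/130=0.1308, 7/130=0.0538, 1/130=0.0077, 50/130=0.3846, 53/130=0.4077, 2/130=0.0154
Proportions for Lincoln's Sparrow (n=95): 11/95=0.1158, 13/95=0.1368, 15/95=0.1579, 24/95=0.2526, 13/95=0.1368, 19/95=0.2000
Proportions for Swamp Sparrow (n=163): 35/163=0.2147, 46/163=0.2822, 1/163=0.0061, 9/163=0.0552, 24/163=0.1472, 48/163=0.2945
Σp_Songᵢ² = 0.1308² + 0.0538² + 0.0077² + 0.3846² + 0.4077² + 0.0154² = 0.017109 + 0.002894 + 0.000059 + 0.147917 + 0.166219 + 0.000237 = 0.334435
B_Song = 1 / 0.334435 = 2.9901
Σp_Lincᵢ² = 0.1158² + 0.1368² + 0.1579² + 0.2526² + 0.1368² + 0.2000² = 0.013410 + 0.018714 + 0.024932 + 0.063807 + 0.018714 + 0.040000 = 0.179577
B_Linc = 1 / 0.179577 = 5.5686
Σp_Swamᵢ² = 0.2147² + 0.2822² + 0.0061² + 0.0552² + 0.1472² + 0.2945² = 0.046096 + 0.079637 + 0.000037 + 0.003047 + 0.021668 + 0.086730 = 0.237215
B_Swam = 1 / 0.237215 = 4.2156
Ranking by B (broadest → narrowest): Lincoln's Sparrow (5.57) > Swamp Sparrow (4.22) > Song Sparrow (2.99)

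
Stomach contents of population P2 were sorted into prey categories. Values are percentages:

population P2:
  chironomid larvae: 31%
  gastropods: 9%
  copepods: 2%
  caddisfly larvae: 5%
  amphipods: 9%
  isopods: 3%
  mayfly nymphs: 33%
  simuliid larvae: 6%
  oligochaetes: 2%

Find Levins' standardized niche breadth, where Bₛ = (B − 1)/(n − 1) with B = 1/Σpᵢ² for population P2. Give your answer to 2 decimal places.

0.42

Convert percentages to proportions (divide by 100).
Σpᵢ² = 0.31² + 0.09² + 0.02² + 0.05² + 0.09² + 0.03² + 0.33² + 0.06² + 0.02² = 0.0961 + 0.0081 + 0.0004 + 0.0025 + 0.0081 + 0.0009 + 0.1089 + 0.0036 + 0.0004 = 0.2290
B = 1 / 0.2290 = 4.3668
Bₛ = (B − 1)/(n − 1) = (4.3668 − 1)/(9 − 1) = 3.3668/8 = 0.4209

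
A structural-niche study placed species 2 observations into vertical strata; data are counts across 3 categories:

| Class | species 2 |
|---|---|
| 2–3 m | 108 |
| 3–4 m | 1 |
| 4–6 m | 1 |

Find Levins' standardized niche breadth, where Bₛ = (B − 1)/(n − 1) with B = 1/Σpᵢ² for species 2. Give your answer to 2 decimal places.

Proportions for species 2 (n=110): 108/110=0.9818, 1/110=0.0091, 1/110=0.0091
Σpᵢ² = 0.9818² + 0.0091² + 0.0091² = 0.963931 + 0.000083 + 0.000083 = 0.964097
B = 1 / 0.964097 = 1.0372
Bₛ = (B − 1)/(n − 1) = (1.0372 − 1)/(3 − 1) = 0.0372/2 = 0.0186

0.02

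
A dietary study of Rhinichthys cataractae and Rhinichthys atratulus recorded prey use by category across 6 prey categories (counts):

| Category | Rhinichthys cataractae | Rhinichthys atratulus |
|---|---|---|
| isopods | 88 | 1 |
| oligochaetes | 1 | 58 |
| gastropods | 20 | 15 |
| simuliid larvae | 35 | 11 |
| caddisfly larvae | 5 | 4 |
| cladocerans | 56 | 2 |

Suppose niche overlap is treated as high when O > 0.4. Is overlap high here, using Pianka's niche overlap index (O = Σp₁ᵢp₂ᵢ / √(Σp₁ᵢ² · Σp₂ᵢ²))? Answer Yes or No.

No

Proportions for Rhinichthys cataractae (n=205): 88/205=0.4293, 1/205=0.0049, 20/205=0.0976, 35/205=0.1707, 5/205=0.0244, 56/205=0.2732
Proportions for Rhinichthys atratulus (n=91): 1/91=0.0110, 58/91=0.6374, 15/91=0.1648, 11/91=0.1209, 4/91=0.0440, 2/91=0.0220
Σ p₁ᵢp₂ᵢ = 0.004722 + 0.003123 + 0.016084 + 0.020638 + 0.001074 + 0.006010 = 0.051651
Σp_1ᵢ² = 0.4293² + 0.0049² + 0.0976² + 0.1707² + 0.0244² + 0.2732² = 0.184298 + 0.000024 + 0.009526 + 0.029138 + 0.000595 + 0.074638 = 0.298219
Σp_2ᵢ² = 0.0110² + 0.6374² + 0.1648² + 0.1209² + 0.0440² + 0.0220² = 0.000121 + 0.406279 + 0.027159 + 0.014617 + 0.001936 + 0.000484 = 0.450596
O = 0.051651 / √(0.298219 × 0.450596) = 0.051651 / 0.3665737 = 0.1409
O = 0.1409 < 0.4 → No.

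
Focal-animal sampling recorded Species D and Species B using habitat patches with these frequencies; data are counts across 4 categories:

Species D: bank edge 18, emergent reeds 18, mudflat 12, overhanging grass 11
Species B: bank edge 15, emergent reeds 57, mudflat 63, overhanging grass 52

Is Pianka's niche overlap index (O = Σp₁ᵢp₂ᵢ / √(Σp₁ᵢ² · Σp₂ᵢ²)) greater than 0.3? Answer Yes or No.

Yes

Proportions for Species D (n=59): 18/59=0.3051, 18/59=0.3051, 12/59=0.2034, 11/59=0.1864
Proportions for Species B (n=187): 15/187=0.0802, 57/187=0.3048, 63/187=0.3369, 52/187=0.2781
Σ p₁ᵢp₂ᵢ = 0.024469 + 0.092994 + 0.068525 + 0.051838 = 0.237826
Σp_1ᵢ² = 0.3051² + 0.3051² + 0.2034² + 0.1864² = 0.093086 + 0.093086 + 0.041372 + 0.034745 = 0.262289
Σp_2ᵢ² = 0.0802² + 0.3048² + 0.3369² + 0.2781² = 0.006432 + 0.092903 + 0.113502 + 0.077340 = 0.290177
O = 0.237826 / √(0.262289 × 0.290177) = 0.237826 / 0.2758808 = 0.8621
O = 0.8621 > 0.3 → Yes.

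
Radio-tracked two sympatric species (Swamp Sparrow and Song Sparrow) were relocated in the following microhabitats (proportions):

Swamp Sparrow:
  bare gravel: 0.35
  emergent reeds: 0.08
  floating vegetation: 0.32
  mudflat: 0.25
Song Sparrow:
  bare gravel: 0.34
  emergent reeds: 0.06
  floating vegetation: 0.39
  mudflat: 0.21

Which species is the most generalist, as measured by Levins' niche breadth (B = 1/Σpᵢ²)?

Swamp Sparrow

Σp_Swamᵢ² = 0.35² + 0.08² + 0.32² + 0.25² = 0.1225 + 0.0064 + 0.1024 + 0.0625 = 0.2938
B_Swam = 1 / 0.2938 = 3.4037
Σp_Songᵢ² = 0.34² + 0.06² + 0.39² + 0.21² = 0.1156 + 0.0036 + 0.1521 + 0.0441 = 0.3154
B_Song = 1 / 0.3154 = 3.1706
Highest B → broadest niche (most generalist): Swamp Sparrow (B = 3.40).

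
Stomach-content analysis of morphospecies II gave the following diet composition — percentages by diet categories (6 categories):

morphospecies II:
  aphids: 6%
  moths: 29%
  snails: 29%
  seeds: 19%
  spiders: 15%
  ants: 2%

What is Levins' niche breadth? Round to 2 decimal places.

Convert percentages to proportions (divide by 100).
Σpᵢ² = 0.06² + 0.29² + 0.29² + 0.19² + 0.15² + 0.02² = 0.0036 + 0.0841 + 0.0841 + 0.0361 + 0.0225 + 0.0004 = 0.2308
B = 1 / 0.2308 = 4.3328

4.33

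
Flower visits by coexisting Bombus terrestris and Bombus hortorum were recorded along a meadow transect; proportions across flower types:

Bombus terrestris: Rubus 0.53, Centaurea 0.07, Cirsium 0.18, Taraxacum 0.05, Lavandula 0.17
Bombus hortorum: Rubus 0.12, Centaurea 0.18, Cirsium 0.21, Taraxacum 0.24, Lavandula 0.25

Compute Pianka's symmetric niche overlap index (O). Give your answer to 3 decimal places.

Σ p₁ᵢp₂ᵢ = 0.0636 + 0.0126 + 0.0378 + 0.0120 + 0.0425 = 0.1685
Σp_1ᵢ² = 0.53² + 0.07² + 0.18² + 0.05² + 0.17² = 0.2809 + 0.0049 + 0.0324 + 0.0025 + 0.0289 = 0.3496
Σp_2ᵢ² = 0.12² + 0.18² + 0.21² + 0.24² + 0.25² = 0.0144 + 0.0324 + 0.0441 + 0.0576 + 0.0625 = 0.2110
O = 0.1685 / √(0.3496 × 0.2110) = 0.1685 / 0.271598 = 0.62040

0.620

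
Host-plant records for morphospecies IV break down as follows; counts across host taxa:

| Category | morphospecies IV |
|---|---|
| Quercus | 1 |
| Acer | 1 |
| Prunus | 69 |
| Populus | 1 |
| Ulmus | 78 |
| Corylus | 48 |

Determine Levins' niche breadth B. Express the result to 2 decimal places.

2.98

Proportions for morphospecies IV (n=198): 1/198=0.0051, 1/198=0.0051, 69/198=0.3485, 1/198=0.0051, 78/198=0.3939, 48/198=0.2424
Σpᵢ² = 0.0051² + 0.0051² + 0.3485² + 0.0051² + 0.3939² + 0.2424² = 0.000026 + 0.000026 + 0.121452 + 0.000026 + 0.155157 + 0.058758 = 0.335445
B = 1 / 0.335445 = 2.9811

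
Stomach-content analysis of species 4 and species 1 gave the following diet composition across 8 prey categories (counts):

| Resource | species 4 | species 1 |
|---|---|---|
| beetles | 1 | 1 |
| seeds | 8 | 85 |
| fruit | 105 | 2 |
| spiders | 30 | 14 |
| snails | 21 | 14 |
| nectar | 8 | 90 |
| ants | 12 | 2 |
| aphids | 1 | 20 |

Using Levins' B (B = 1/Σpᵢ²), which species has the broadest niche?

species 1

Proportions for species 4 (n=186): 1/186=0.0054, 8/186=0.0430, 105/186=0.5645, 30/186=0.1613, 21/186=0.1129, 8/186=0.0430, 12/186=0.0645, 1/186=0.0054
Proportions for species 1 (n=228): 1/228=0.0044, 85/228=0.3728, 2/228=0.0088, 14/228=0.0614, 14/228=0.0614, 90/228=0.3947, 2/228=0.0088, 20/228=0.0877
Σp_4ᵢ² = 0.0054² + 0.0430² + 0.5645² + 0.1613² + 0.1129² + 0.0430² + 0.0645² + 0.0054² = 0.000029 + 0.001849 + 0.318660 + 0.026018 + 0.012746 + 0.001849 + 0.004160 + 0.000029 = 0.365340
B_4 = 1 / 0.365340 = 2.7372
Σp_1ᵢ² = 0.0044² + 0.3728² + 0.0088² + 0.0614² + 0.0614² + 0.3947² + 0.0088² + 0.0877² = 0.000019 + 0.138980 + 0.000077 + 0.003770 + 0.003770 + 0.155788 + 0.000077 + 0.007691 = 0.310172
B_1 = 1 / 0.310172 = 3.2240
Highest B → broadest niche (most generalist): species 1 (B = 3.22).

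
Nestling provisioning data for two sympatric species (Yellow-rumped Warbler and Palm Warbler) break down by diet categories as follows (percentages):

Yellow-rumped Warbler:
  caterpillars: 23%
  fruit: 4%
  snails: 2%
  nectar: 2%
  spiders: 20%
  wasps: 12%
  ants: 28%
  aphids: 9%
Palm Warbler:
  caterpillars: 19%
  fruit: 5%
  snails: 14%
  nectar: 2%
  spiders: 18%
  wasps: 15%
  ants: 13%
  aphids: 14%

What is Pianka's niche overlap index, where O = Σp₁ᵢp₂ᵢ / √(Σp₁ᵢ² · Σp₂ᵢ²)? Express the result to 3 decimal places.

0.885

Convert percentages to proportions (divide by 100).
Σ p₁ᵢp₂ᵢ = 0.0437 + 0.0020 + 0.0028 + 0.0004 + 0.0360 + 0.0180 + 0.0364 + 0.0126 = 0.1519
Σp_1ᵢ² = 0.23² + 0.04² + 0.02² + 0.02² + 0.20² + 0.12² + 0.28² + 0.09² = 0.0529 + 0.0016 + 0.0004 + 0.0004 + 0.0400 + 0.0144 + 0.0784 + 0.0081 = 0.1962
Σp_2ᵢ² = 0.19² + 0.05² + 0.14² + 0.02² + 0.18² + 0.15² + 0.13² + 0.14² = 0.0361 + 0.0025 + 0.0196 + 0.0004 + 0.0324 + 0.0225 + 0.0169 + 0.0196 = 0.1500
O = 0.1519 / √(0.1962 × 0.1500) = 0.1519 / 0.171552 = 0.88545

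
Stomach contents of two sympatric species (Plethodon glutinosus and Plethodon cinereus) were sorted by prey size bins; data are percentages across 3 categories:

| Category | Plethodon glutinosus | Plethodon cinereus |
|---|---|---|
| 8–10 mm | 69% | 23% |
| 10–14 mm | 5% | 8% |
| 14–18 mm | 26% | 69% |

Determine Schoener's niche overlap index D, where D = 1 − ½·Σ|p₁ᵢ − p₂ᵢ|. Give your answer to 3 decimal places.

0.540

Convert percentages to proportions (divide by 100).
Σ|p₁ᵢ − p₂ᵢ| = 0.46 + 0.03 + 0.43 = 0.92
D = 1 − ½ × 0.92 = 1 − 0.460 = 0.54000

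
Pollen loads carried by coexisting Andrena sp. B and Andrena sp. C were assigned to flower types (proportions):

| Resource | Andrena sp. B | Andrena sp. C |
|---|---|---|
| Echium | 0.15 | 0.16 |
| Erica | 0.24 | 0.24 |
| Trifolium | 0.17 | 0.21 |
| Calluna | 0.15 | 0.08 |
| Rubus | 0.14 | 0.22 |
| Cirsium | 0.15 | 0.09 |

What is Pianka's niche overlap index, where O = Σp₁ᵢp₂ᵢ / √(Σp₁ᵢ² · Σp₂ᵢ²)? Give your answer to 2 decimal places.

0.96

Σ p₁ᵢp₂ᵢ = 0.0240 + 0.0576 + 0.0357 + 0.0120 + 0.0308 + 0.0135 = 0.1736
Σp_1ᵢ² = 0.15² + 0.24² + 0.17² + 0.15² + 0.14² + 0.15² = 0.0225 + 0.0576 + 0.0289 + 0.0225 + 0.0196 + 0.0225 = 0.1736
Σp_2ᵢ² = 0.16² + 0.24² + 0.21² + 0.08² + 0.22² + 0.09² = 0.0256 + 0.0576 + 0.0441 + 0.0064 + 0.0484 + 0.0081 = 0.1902
O = 0.1736 / √(0.1736 × 0.1902) = 0.1736 / 0.18171 = 0.9554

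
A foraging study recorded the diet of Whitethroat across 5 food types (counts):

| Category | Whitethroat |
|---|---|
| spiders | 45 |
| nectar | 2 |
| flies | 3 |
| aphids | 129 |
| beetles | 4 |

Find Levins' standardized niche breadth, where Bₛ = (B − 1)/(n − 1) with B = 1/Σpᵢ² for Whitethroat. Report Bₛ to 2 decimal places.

Proportions for Whitethroat (n=183): 45/183=0.2459, 2/183=0.0109, 3/183=0.0164, 129/183=0.7049, 4/183=0.0219
Σpᵢ² = 0.2459² + 0.0109² + 0.0164² + 0.7049² + 0.0219² = 0.060467 + 0.000119 + 0.000269 + 0.496884 + 0.000480 = 0.558219
B = 1 / 0.558219 = 1.7914
Bₛ = (B − 1)/(n − 1) = (1.7914 − 1)/(5 − 1) = 0.7914/4 = 0.1979

0.20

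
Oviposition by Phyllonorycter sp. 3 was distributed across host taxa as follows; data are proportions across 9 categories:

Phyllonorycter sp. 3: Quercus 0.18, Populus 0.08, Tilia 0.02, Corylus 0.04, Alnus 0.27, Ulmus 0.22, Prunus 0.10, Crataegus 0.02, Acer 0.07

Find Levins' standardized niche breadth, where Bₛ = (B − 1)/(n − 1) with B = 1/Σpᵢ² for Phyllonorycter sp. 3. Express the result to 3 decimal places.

0.580

Σpᵢ² = 0.18² + 0.08² + 0.02² + 0.04² + 0.27² + 0.22² + 0.10² + 0.02² + 0.07² = 0.0324 + 0.0064 + 0.0004 + 0.0016 + 0.0729 + 0.0484 + 0.0100 + 0.0004 + 0.0049 = 0.1774
B = 1 / 0.1774 = 5.63698
Bₛ = (B − 1)/(n − 1) = (5.63698 − 1)/(9 − 1) = 4.63698/8 = 0.57962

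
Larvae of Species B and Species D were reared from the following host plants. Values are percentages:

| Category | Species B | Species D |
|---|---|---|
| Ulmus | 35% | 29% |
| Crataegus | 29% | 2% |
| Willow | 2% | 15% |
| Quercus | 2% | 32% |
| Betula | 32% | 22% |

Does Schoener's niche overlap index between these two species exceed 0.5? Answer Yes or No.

Yes

Convert percentages to proportions (divide by 100).
Σ|p₁ᵢ − p₂ᵢ| = 0.06 + 0.27 + 0.13 + 0.30 + 0.10 = 0.86
D = 1 − ½ × 0.86 = 1 − 0.430 = 0.5700
D = 0.5700 > 0.5 → Yes.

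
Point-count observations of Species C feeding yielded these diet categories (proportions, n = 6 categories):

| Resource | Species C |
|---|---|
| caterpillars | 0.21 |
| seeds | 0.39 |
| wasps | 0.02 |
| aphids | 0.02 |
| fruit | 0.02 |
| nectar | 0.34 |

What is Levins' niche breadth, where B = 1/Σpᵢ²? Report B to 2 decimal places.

Σpᵢ² = 0.21² + 0.39² + 0.02² + 0.02² + 0.02² + 0.34² = 0.0441 + 0.1521 + 0.0004 + 0.0004 + 0.0004 + 0.1156 = 0.3130
B = 1 / 0.3130 = 3.1949

3.19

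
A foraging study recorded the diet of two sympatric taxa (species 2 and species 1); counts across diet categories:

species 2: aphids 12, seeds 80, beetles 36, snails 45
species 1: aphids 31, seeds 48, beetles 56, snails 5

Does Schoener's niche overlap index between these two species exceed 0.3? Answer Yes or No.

Proportions for species 2 (n=173): 12/173=0.0694, 80/173=0.4624, 36/173=0.2081, 45/173=0.2601
Proportions for species 1 (n=140): 31/140=0.2214, 48/140=0.3429, 56/140=0.4000, 5/140=0.0357
Σ|p₁ᵢ − p₂ᵢ| = 0.1520 + 0.1195 + 0.1919 + 0.2244 = 0.6878
D = 1 − ½ × 0.6878 = 1 − 0.34390 = 0.65610
D = 0.65610 > 0.3 → Yes.

Yes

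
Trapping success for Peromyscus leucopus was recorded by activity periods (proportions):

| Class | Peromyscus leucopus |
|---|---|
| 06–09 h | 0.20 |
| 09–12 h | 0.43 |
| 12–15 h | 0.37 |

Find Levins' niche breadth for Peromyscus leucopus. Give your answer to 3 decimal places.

2.764

Σpᵢ² = 0.20² + 0.43² + 0.37² = 0.0400 + 0.1849 + 0.1369 = 0.3618
B = 1 / 0.3618 = 2.76396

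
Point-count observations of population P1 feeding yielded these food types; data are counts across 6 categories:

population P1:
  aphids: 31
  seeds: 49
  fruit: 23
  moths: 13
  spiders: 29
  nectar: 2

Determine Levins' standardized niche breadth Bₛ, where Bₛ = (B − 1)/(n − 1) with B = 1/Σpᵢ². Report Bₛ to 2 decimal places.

Proportions for population P1 (n=147): 31/147=0.2109, 49/147=0.3333, 23/147=0.1565, 13/147=0.0884, 29/147=0.1973, 2/147=0.0136
Σpᵢ² = 0.2109² + 0.3333² + 0.1565² + 0.0884² + 0.1973² + 0.0136² = 0.044479 + 0.111089 + 0.024492 + 0.007815 + 0.038927 + 0.000185 = 0.226987
B = 1 / 0.226987 = 4.4055
Bₛ = (B − 1)/(n − 1) = (4.4055 − 1)/(6 − 1) = 3.4055/5 = 0.6811

0.68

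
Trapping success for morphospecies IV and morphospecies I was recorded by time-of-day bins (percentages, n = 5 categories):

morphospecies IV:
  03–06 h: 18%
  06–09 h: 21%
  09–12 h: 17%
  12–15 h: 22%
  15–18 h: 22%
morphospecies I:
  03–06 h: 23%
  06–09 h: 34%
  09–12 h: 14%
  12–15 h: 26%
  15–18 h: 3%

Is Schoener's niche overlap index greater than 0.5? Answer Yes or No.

Convert percentages to proportions (divide by 100).
Σ|p₁ᵢ − p₂ᵢ| = 0.05 + 0.13 + 0.03 + 0.04 + 0.19 = 0.44
D = 1 − ½ × 0.44 = 1 − 0.220 = 0.7800
D = 0.7800 > 0.5 → Yes.

Yes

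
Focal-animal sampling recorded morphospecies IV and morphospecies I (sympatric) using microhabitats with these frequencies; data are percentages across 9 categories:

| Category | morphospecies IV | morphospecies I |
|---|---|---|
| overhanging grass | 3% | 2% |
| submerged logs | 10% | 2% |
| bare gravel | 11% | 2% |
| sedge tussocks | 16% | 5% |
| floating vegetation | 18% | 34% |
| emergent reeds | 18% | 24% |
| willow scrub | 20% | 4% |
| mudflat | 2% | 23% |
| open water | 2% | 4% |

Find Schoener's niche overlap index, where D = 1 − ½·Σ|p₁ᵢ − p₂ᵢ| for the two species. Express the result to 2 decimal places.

0.55

Convert percentages to proportions (divide by 100).
Σ|p₁ᵢ − p₂ᵢ| = 0.01 + 0.08 + 0.09 + 0.11 + 0.16 + 0.06 + 0.16 + 0.21 + 0.02 = 0.90
D = 1 − ½ × 0.90 = 1 − 0.450 = 0.5500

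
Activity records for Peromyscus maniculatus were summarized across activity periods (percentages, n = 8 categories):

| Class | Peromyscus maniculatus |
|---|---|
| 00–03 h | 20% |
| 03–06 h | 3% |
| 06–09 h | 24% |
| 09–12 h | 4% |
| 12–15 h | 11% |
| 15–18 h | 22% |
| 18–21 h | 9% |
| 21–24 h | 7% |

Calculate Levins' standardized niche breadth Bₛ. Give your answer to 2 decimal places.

Convert percentages to proportions (divide by 100).
Σpᵢ² = 0.20² + 0.03² + 0.24² + 0.04² + 0.11² + 0.22² + 0.09² + 0.07² = 0.0400 + 0.0009 + 0.0576 + 0.0016 + 0.0121 + 0.0484 + 0.0081 + 0.0049 = 0.1736
B = 1 / 0.1736 = 5.7604
Bₛ = (B − 1)/(n − 1) = (5.7604 − 1)/(8 − 1) = 4.7604/7 = 0.6801

0.68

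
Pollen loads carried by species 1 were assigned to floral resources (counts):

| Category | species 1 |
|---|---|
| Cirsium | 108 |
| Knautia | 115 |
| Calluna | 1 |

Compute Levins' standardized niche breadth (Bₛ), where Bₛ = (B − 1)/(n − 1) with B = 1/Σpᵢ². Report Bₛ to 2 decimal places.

0.51

Proportions for species 1 (n=224): 108/224=0.4821, 115/224=0.5134, 1/224=0.0045
Σpᵢ² = 0.4821² + 0.5134² + 0.0045² = 0.232420 + 0.263580 + 0.000020 = 0.496020
B = 1 / 0.496020 = 2.0160
Bₛ = (B − 1)/(n − 1) = (2.0160 − 1)/(3 − 1) = 1.0160/2 = 0.5080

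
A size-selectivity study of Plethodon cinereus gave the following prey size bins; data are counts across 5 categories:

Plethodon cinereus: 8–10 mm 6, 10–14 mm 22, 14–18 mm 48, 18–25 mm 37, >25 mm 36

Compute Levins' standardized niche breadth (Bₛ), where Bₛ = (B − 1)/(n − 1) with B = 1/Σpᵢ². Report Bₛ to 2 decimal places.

Proportions for Plethodon cinereus (n=149): 6/149=0.0403, 22/149=0.1477, 48/149=0.3221, 37/149=0.2483, 36/149=0.2416
Σpᵢ² = 0.0403² + 0.1477² + 0.3221² + 0.2483² + 0.2416² = 0.001624 + 0.021815 + 0.103748 + 0.061653 + 0.058371 = 0.247211
B = 1 / 0.247211 = 4.0451
Bₛ = (B − 1)/(n − 1) = (4.0451 − 1)/(5 − 1) = 3.0451/4 = 0.7613

0.76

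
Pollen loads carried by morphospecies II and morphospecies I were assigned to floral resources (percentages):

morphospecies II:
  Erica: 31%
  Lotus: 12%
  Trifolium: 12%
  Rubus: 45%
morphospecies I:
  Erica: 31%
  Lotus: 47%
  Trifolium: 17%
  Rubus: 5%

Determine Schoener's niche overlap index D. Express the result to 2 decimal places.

Convert percentages to proportions (divide by 100).
Σ|p₁ᵢ − p₂ᵢ| = 0.00 + 0.35 + 0.05 + 0.40 = 0.80
D = 1 − ½ × 0.80 = 1 − 0.400 = 0.6000

0.60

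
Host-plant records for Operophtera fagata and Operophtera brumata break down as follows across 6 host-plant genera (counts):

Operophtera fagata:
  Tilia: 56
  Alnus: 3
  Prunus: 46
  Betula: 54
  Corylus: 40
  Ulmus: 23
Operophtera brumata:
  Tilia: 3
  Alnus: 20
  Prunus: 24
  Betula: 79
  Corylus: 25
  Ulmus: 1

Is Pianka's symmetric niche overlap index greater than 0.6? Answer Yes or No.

Yes

Proportions for Operophtera fagata (n=222): 56/222=0.2523, 3/222=0.0135, 46/222=0.2072, 54/222=0.2432, 40/222=0.1802, 23/222=0.1036
Proportions for Operophtera brumata (n=152): 3/152=0.0197, 20/152=0.1316, 24/152=0.1579, 79/152=0.5197, 25/152=0.1645, 1/152=0.0066
Σ p₁ᵢp₂ᵢ = 0.004970 + 0.001777 + 0.032717 + 0.126391 + 0.029643 + 0.000684 = 0.196182
Σp_1ᵢ² = 0.2523² + 0.0135² + 0.2072² + 0.2432² + 0.1802² + 0.1036² = 0.063655 + 0.000182 + 0.042932 + 0.059146 + 0.032472 + 0.010733 = 0.209120
Σp_2ᵢ² = 0.0197² + 0.1316² + 0.1579² + 0.5197² + 0.1645² + 0.0066² = 0.000388 + 0.017319 + 0.024932 + 0.270088 + 0.027060 + 0.000044 = 0.339831
O = 0.196182 / √(0.209120 × 0.339831) = 0.196182 / 0.2665811 = 0.7359
O = 0.7359 > 0.6 → Yes.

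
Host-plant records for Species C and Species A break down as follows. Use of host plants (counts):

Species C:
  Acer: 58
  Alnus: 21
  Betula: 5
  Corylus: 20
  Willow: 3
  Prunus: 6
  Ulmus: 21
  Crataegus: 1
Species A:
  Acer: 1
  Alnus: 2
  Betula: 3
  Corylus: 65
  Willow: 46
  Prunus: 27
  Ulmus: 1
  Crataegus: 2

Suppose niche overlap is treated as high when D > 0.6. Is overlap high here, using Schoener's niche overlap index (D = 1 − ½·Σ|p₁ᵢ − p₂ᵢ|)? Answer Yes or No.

No

Proportions for Species C (n=135): 58/135=0.4296, 21/135=0.1556, 5/135=0.0370, 20/135=0.1481, 3/135=0.0222, 6/135=0.0444, 21/135=0.1556, 1/135=0.0074
Proportions for Species A (n=147): 1/147=0.0068, 2/147=0.0136, 3/147=0.0204, 65/147=0.4422, 46/147=0.3129, 27/147=0.1837, 1/147=0.0068, 2/147=0.0136
Σ|p₁ᵢ − p₂ᵢ| = 0.4228 + 0.1420 + 0.0166 + 0.2941 + 0.2907 + 0.1393 + 0.1488 + 0.0062 = 1.4605
D = 1 − ½ × 1.4605 = 1 − 0.73025 = 0.26975
D = 0.26975 < 0.6 → No.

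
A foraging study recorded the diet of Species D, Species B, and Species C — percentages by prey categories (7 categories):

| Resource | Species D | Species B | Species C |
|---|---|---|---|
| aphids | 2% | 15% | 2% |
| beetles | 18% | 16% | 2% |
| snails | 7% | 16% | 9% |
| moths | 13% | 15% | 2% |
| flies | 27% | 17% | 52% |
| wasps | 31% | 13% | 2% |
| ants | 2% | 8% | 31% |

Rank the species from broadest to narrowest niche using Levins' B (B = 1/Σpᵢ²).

Convert percentages to proportions (divide by 100).
Σp_Dᵢ² = 0.02² + 0.18² + 0.07² + 0.13² + 0.27² + 0.31² + 0.02² = 0.0004 + 0.0324 + 0.0049 + 0.0169 + 0.0729 + 0.0961 + 0.0004 = 0.2240
B_D = 1 / 0.2240 = 4.4643
Σp_Bᵢ² = 0.15² + 0.16² + 0.16² + 0.15² + 0.17² + 0.13² + 0.08² = 0.0225 + 0.0256 + 0.0256 + 0.0225 + 0.0289 + 0.0169 + 0.0064 = 0.1484
B_B = 1 / 0.1484 = 6.7385
Σp_Cᵢ² = 0.02² + 0.02² + 0.09² + 0.02² + 0.52² + 0.02² + 0.31² = 0.0004 + 0.0004 + 0.0081 + 0.0004 + 0.2704 + 0.0004 + 0.0961 = 0.3762
B_C = 1 / 0.3762 = 2.6582
Ranking by B (broadest → narrowest): Species B (6.74) > Species D (4.46) > Species C (2.66)

Species B > Species D > Species C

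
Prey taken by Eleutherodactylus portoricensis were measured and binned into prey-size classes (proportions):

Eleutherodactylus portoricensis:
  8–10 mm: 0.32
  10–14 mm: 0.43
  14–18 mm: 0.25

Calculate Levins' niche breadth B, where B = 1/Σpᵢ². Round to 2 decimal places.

2.86

Σpᵢ² = 0.32² + 0.43² + 0.25² = 0.1024 + 0.1849 + 0.0625 = 0.3498
B = 1 / 0.3498 = 2.8588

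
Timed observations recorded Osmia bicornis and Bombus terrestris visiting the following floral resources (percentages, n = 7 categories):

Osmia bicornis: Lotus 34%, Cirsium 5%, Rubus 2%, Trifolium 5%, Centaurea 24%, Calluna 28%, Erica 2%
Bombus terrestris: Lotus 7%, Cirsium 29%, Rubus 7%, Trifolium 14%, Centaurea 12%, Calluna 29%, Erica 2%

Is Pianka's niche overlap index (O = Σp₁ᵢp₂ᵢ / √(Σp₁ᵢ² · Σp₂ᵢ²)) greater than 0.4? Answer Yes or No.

Yes

Convert percentages to proportions (divide by 100).
Σ p₁ᵢp₂ᵢ = 0.0238 + 0.0145 + 0.0014 + 0.0070 + 0.0288 + 0.0812 + 0.0004 = 0.1571
Σp_1ᵢ² = 0.34² + 0.05² + 0.02² + 0.05² + 0.24² + 0.28² + 0.02² = 0.1156 + 0.0025 + 0.0004 + 0.0025 + 0.0576 + 0.0784 + 0.0004 = 0.2574
Σp_2ᵢ² = 0.07² + 0.29² + 0.07² + 0.14² + 0.12² + 0.29² + 0.02² = 0.0049 + 0.0841 + 0.0049 + 0.0196 + 0.0144 + 0.0841 + 0.0004 = 0.2124
O = 0.1571 / √(0.2574 × 0.2124) = 0.1571 / 0.23382 = 0.6719
O = 0.6719 > 0.4 → Yes.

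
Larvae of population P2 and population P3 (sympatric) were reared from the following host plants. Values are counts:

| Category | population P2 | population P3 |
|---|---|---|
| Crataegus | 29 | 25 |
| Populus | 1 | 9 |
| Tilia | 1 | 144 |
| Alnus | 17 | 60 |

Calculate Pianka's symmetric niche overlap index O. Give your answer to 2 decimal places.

Proportions for population P2 (n=48): 29/48=0.6042, 1/48=0.0208, 1/48=0.0208, 17/48=0.3542
Proportions for population P3 (n=238): 25/238=0.1050, 9/238=0.0378, 144/238=0.6050, 60/238=0.2521
Σ p₁ᵢp₂ᵢ = 0.063441 + 0.000786 + 0.012584 + 0.089294 = 0.166105
Σp_1ᵢ² = 0.6042² + 0.0208² + 0.0208² + 0.3542² = 0.365058 + 0.000433 + 0.000433 + 0.125458 = 0.491382
Σp_2ᵢ² = 0.1050² + 0.0378² + 0.6050² + 0.2521² = 0.011025 + 0.001429 + 0.366025 + 0.063554 = 0.442033
O = 0.166105 / √(0.491382 × 0.442033) = 0.166105 / 0.4660548 = 0.3564

0.36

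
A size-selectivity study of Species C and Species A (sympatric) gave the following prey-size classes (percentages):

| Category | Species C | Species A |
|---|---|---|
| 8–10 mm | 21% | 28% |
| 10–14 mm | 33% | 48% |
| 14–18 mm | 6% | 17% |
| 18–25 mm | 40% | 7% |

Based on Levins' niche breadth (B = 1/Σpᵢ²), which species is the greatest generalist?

Convert percentages to proportions (divide by 100).
Σp_Cᵢ² = 0.21² + 0.33² + 0.06² + 0.40² = 0.0441 + 0.1089 + 0.0036 + 0.1600 = 0.3166
B_C = 1 / 0.3166 = 3.1586
Σp_Aᵢ² = 0.28² + 0.48² + 0.17² + 0.07² = 0.0784 + 0.2304 + 0.0289 + 0.0049 = 0.3426
B_A = 1 / 0.3426 = 2.9189
Highest B → broadest niche (most generalist): Species C (B = 3.16).

Species C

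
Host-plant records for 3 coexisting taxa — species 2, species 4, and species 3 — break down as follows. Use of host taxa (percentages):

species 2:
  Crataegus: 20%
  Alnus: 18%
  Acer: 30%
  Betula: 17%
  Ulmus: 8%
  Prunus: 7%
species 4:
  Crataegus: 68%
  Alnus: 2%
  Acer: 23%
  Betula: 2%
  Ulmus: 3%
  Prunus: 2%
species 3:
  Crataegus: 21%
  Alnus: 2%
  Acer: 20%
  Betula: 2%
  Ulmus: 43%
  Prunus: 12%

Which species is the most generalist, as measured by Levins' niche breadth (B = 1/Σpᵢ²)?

Convert percentages to proportions (divide by 100).
Σp_2ᵢ² = 0.20² + 0.18² + 0.30² + 0.17² + 0.08² + 0.07² = 0.0400 + 0.0324 + 0.0900 + 0.0289 + 0.0064 + 0.0049 = 0.2026
B_2 = 1 / 0.2026 = 4.9358
Σp_4ᵢ² = 0.68² + 0.02² + 0.23² + 0.02² + 0.03² + 0.02² = 0.4624 + 0.0004 + 0.0529 + 0.0004 + 0.0009 + 0.0004 = 0.5174
B_4 = 1 / 0.5174 = 1.9327
Σp_3ᵢ² = 0.21² + 0.02² + 0.20² + 0.02² + 0.43² + 0.12² = 0.0441 + 0.0004 + 0.0400 + 0.0004 + 0.1849 + 0.0144 = 0.2842
B_3 = 1 / 0.2842 = 3.5186
Highest B → broadest niche (most generalist): species 2 (B = 4.94).

species 2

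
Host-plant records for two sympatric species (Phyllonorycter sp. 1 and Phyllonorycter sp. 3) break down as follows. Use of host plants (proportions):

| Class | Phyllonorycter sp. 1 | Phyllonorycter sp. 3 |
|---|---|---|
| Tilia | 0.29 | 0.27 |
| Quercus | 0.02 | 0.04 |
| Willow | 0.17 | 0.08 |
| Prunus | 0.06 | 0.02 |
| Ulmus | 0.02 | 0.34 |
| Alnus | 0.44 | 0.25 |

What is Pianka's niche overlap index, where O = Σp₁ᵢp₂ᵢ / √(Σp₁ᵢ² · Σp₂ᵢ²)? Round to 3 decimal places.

Σ p₁ᵢp₂ᵢ = 0.0783 + 0.0008 + 0.0136 + 0.0012 + 0.0068 + 0.1100 = 0.2107
Σp_1ᵢ² = 0.29² + 0.02² + 0.17² + 0.06² + 0.02² + 0.44² = 0.0841 + 0.0004 + 0.0289 + 0.0036 + 0.0004 + 0.1936 = 0.3110
Σp_2ᵢ² = 0.27² + 0.04² + 0.08² + 0.02² + 0.34² + 0.25² = 0.0729 + 0.0016 + 0.0064 + 0.0004 + 0.1156 + 0.0625 = 0.2594
O = 0.2107 / √(0.3110 × 0.2594) = 0.2107 / 0.284031 = 0.74182

0.742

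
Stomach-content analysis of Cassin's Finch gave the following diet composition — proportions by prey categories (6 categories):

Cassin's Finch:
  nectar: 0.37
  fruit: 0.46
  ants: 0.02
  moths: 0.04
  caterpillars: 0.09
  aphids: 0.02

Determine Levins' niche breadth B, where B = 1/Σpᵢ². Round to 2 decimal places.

Σpᵢ² = 0.37² + 0.46² + 0.02² + 0.04² + 0.09² + 0.02² = 0.1369 + 0.2116 + 0.0004 + 0.0016 + 0.0081 + 0.0004 = 0.3590
B = 1 / 0.3590 = 2.7855

2.79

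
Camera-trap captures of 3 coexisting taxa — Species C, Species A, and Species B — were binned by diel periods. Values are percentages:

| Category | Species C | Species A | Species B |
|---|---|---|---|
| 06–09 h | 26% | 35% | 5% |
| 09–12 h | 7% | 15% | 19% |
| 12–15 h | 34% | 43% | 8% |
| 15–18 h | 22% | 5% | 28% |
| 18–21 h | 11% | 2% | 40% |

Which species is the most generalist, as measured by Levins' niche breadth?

Convert percentages to proportions (divide by 100).
Σp_Cᵢ² = 0.26² + 0.07² + 0.34² + 0.22² + 0.11² = 0.0676 + 0.0049 + 0.1156 + 0.0484 + 0.0121 = 0.2486
B_C = 1 / 0.2486 = 4.0225
Σp_Aᵢ² = 0.35² + 0.15² + 0.43² + 0.05² + 0.02² = 0.1225 + 0.0225 + 0.1849 + 0.0025 + 0.0004 = 0.3328
B_A = 1 / 0.3328 = 3.0048
Σp_Bᵢ² = 0.05² + 0.19² + 0.08² + 0.28² + 0.40² = 0.0025 + 0.0361 + 0.0064 + 0.0784 + 0.1600 = 0.2834
B_B = 1 / 0.2834 = 3.5286
Highest B → broadest niche (most generalist): Species C (B = 4.02).

Species C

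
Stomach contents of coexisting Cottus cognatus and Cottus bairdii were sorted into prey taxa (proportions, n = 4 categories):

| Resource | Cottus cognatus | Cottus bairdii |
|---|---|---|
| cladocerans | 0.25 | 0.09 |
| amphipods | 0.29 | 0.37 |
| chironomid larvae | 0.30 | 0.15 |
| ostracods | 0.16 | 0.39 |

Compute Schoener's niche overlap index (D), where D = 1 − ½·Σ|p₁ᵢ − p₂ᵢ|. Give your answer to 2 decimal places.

Σ|p₁ᵢ − p₂ᵢ| = 0.16 + 0.08 + 0.15 + 0.23 = 0.62
D = 1 − ½ × 0.62 = 1 − 0.310 = 0.6900

0.69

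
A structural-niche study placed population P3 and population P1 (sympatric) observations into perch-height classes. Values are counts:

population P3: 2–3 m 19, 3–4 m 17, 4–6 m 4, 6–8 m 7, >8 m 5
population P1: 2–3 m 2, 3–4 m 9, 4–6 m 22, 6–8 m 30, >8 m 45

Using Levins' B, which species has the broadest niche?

Proportions for population P3 (n=52): 19/52=0.3654, 17/52=0.3269, 4/52=0.0769, 7/52=0.1346, 5/52=0.0962
Proportions for population P1 (n=108): 2/108=0.0185, 9/108=0.0833, 22/108=0.2037, 30/108=0.2778, 45/108=0.4167
Σp_P3ᵢ² = 0.3654² + 0.3269² + 0.0769² + 0.1346² + 0.0962² = 0.133517 + 0.106864 + 0.005914 + 0.018117 + 0.009254 = 0.273666
B_P3 = 1 / 0.273666 = 3.6541
Σp_P1ᵢ² = 0.0185² + 0.0833² + 0.2037² + 0.2778² + 0.4167² = 0.000342 + 0.006939 + 0.041494 + 0.077173 + 0.173639 = 0.299587
B_P1 = 1 / 0.299587 = 3.3379
Highest B → broadest niche (most generalist): population P3 (B = 3.65).

population P3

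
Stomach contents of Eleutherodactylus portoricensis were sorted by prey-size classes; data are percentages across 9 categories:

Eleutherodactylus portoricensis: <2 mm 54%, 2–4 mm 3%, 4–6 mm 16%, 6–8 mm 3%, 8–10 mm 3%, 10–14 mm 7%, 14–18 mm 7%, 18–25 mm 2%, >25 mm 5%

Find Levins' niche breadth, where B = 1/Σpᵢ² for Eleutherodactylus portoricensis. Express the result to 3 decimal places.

3.007

Convert percentages to proportions (divide by 100).
Σpᵢ² = 0.54² + 0.03² + 0.16² + 0.03² + 0.03² + 0.07² + 0.07² + 0.02² + 0.05² = 0.2916 + 0.0009 + 0.0256 + 0.0009 + 0.0009 + 0.0049 + 0.0049 + 0.0004 + 0.0025 = 0.3326
B = 1 / 0.3326 = 3.00661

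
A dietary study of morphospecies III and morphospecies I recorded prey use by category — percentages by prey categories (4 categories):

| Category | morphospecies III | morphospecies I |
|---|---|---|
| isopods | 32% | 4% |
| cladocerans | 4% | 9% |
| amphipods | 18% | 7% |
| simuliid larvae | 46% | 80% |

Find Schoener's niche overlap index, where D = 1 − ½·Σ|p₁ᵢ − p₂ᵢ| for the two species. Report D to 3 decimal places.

0.610

Convert percentages to proportions (divide by 100).
Σ|p₁ᵢ − p₂ᵢ| = 0.28 + 0.05 + 0.11 + 0.34 = 0.78
D = 1 − ½ × 0.78 = 1 − 0.390 = 0.61000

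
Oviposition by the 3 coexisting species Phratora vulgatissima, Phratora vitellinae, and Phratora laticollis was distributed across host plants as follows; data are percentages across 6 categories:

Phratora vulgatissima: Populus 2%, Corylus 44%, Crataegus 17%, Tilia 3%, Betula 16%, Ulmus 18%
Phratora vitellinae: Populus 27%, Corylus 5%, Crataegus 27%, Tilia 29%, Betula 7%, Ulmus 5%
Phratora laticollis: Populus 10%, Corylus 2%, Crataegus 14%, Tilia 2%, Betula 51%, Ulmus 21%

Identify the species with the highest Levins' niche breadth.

Phratora vitellinae

Convert percentages to proportions (divide by 100).
Σp_vulgᵢ² = 0.02² + 0.44² + 0.17² + 0.03² + 0.16² + 0.18² = 0.0004 + 0.1936 + 0.0289 + 0.0009 + 0.0256 + 0.0324 = 0.2818
B_vulg = 1 / 0.2818 = 3.5486
Σp_viteᵢ² = 0.27² + 0.05² + 0.27² + 0.29² + 0.07² + 0.05² = 0.0729 + 0.0025 + 0.0729 + 0.0841 + 0.0049 + 0.0025 = 0.2398
B_vite = 1 / 0.2398 = 4.1701
Σp_latiᵢ² = 0.10² + 0.02² + 0.14² + 0.02² + 0.51² + 0.21² = 0.0100 + 0.0004 + 0.0196 + 0.0004 + 0.2601 + 0.0441 = 0.3346
B_lati = 1 / 0.3346 = 2.9886
Highest B → broadest niche (most generalist): Phratora vitellinae (B = 4.17).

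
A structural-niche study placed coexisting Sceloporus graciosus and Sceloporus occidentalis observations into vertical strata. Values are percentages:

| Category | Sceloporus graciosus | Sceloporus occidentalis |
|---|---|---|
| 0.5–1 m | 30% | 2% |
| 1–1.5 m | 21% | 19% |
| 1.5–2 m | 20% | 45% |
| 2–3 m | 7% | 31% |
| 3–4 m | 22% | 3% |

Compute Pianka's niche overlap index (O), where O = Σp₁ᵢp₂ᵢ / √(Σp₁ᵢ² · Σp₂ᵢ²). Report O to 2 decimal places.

Convert percentages to proportions (divide by 100).
Σ p₁ᵢp₂ᵢ = 0.0060 + 0.0399 + 0.0900 + 0.0217 + 0.0066 = 0.1642
Σp_1ᵢ² = 0.30² + 0.21² + 0.20² + 0.07² + 0.22² = 0.0900 + 0.0441 + 0.0400 + 0.0049 + 0.0484 = 0.2274
Σp_2ᵢ² = 0.02² + 0.19² + 0.45² + 0.31² + 0.03² = 0.0004 + 0.0361 + 0.2025 + 0.0961 + 0.0009 = 0.3360
O = 0.1642 / √(0.2274 × 0.3360) = 0.1642 / 0.27642 = 0.5940

0.59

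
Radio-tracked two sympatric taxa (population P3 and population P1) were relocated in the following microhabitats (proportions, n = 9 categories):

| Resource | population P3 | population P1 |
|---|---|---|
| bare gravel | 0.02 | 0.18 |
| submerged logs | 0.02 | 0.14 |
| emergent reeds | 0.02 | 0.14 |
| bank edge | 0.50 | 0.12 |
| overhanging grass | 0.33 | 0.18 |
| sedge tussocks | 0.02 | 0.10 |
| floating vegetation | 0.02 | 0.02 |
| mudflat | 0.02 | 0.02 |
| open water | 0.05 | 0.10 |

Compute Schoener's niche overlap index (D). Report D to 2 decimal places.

Σ|p₁ᵢ − p₂ᵢ| = 0.16 + 0.12 + 0.12 + 0.38 + 0.15 + 0.08 + 0.00 + 0.00 + 0.05 = 1.06
D = 1 − ½ × 1.06 = 1 − 0.530 = 0.4700

0.47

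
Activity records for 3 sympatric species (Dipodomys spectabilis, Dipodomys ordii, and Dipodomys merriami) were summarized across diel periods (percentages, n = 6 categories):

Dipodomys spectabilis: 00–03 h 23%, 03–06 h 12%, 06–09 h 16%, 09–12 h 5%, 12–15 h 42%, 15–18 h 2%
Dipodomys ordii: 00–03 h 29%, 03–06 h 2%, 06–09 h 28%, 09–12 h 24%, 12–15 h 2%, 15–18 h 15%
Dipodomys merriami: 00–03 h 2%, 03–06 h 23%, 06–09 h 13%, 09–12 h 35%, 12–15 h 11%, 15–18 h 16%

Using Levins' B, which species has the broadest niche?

Dipodomys merriami

Convert percentages to proportions (divide by 100).
Σp_specᵢ² = 0.23² + 0.12² + 0.16² + 0.05² + 0.42² + 0.02² = 0.0529 + 0.0144 + 0.0256 + 0.0025 + 0.1764 + 0.0004 = 0.2722
B_spec = 1 / 0.2722 = 3.6738
Σp_ordiᵢ² = 0.29² + 0.02² + 0.28² + 0.24² + 0.02² + 0.15² = 0.0841 + 0.0004 + 0.0784 + 0.0576 + 0.0004 + 0.0225 = 0.2434
B_ordi = 1 / 0.2434 = 4.1085
Σp_merrᵢ² = 0.02² + 0.23² + 0.13² + 0.35² + 0.11² + 0.16² = 0.0004 + 0.0529 + 0.0169 + 0.1225 + 0.0121 + 0.0256 = 0.2304
B_merr = 1 / 0.2304 = 4.3403
Highest B → broadest niche (most generalist): Dipodomys merriami (B = 4.34).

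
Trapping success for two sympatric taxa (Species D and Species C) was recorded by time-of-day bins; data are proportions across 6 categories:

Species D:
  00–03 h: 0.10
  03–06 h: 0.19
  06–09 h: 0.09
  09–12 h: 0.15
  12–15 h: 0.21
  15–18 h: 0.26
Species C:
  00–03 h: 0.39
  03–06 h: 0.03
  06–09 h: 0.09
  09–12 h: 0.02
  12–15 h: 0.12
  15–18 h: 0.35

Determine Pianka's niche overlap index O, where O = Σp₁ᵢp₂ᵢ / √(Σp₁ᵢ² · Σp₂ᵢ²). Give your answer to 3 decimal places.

0.725

Σ p₁ᵢp₂ᵢ = 0.0390 + 0.0057 + 0.0081 + 0.0030 + 0.0252 + 0.0910 = 0.1720
Σp_1ᵢ² = 0.10² + 0.19² + 0.09² + 0.15² + 0.21² + 0.26² = 0.0100 + 0.0361 + 0.0081 + 0.0225 + 0.0441 + 0.0676 = 0.1884
Σp_2ᵢ² = 0.39² + 0.03² + 0.09² + 0.02² + 0.12² + 0.35² = 0.1521 + 0.0009 + 0.0081 + 0.0004 + 0.0144 + 0.1225 = 0.2984
O = 0.1720 / √(0.1884 × 0.2984) = 0.1720 / 0.237105 = 0.72542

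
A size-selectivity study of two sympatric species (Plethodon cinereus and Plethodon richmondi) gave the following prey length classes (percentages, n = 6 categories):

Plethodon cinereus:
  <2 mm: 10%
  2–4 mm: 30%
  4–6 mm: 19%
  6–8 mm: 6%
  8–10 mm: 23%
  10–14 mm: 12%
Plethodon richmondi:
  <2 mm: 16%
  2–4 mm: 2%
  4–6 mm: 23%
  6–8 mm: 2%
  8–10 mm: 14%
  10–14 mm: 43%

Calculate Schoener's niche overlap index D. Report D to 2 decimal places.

Convert percentages to proportions (divide by 100).
Σ|p₁ᵢ − p₂ᵢ| = 0.06 + 0.28 + 0.04 + 0.04 + 0.09 + 0.31 = 0.82
D = 1 − ½ × 0.82 = 1 − 0.410 = 0.5900

0.59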